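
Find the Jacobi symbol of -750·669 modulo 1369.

1

By multiplicativity, (-750·669/1369) = (-750/1369)·(669/1369).
First factor (-750/1369):
(-750/1369)
  = (750/1369)    [1369 ≡ 1 mod 4 ⇒ (-1/1369) = +1]
  = (375/1369)    [1369 ≡ 1 mod 8 ⇒ (2/1369) = +1]
  = (1369/375)    [QR: 1369 ≡ 1 mod 4, sign kept]
  = (244/375)    [1369 ≡ 244 mod 375]
  = (61/375)    [375 ≡ 7 mod 8 ⇒ (2/375)^2 = +1]
  = (375/61)    [QR: 61 ≡ 1 mod 4, sign kept]
  = (9/61)    [375 ≡ 9 mod 61]
  = (61/9)    [QR: 9 ≡ 1 mod 4, sign kept]
  = (7/9)    [61 ≡ 7 mod 9]
  = (9/7)    [QR: 9 ≡ 1 mod 4, sign kept]
  = (2/7)    [9 ≡ 2 mod 7]
  = (1/7)    [7 ≡ 7 mod 8 ⇒ (2/7) = +1]
  = 1    [(1/7) = 1]
Second factor (669/1369):
(669/1369)
  = (1369/669)    [QR: 669 ≡ 1 mod 4, sign kept]
  = (31/669)    [1369 ≡ 31 mod 669]
  = (669/31)    [QR: 669 ≡ 1 mod 4, sign kept]
  = (18/31)    [669 ≡ 18 mod 31]
  = (9/31)    [31 ≡ 7 mod 8 ⇒ (2/31) = +1]
  = (31/9)    [QR: 9 ≡ 1 mod 4, sign kept]
  = (4/9)    [31 ≡ 4 mod 9]
  = (1/9)    [9 ≡ 1 mod 8 ⇒ (2/9)^2 = +1]
  = 1    [(1/9) = 1]
Product: (1)·(1) = 1.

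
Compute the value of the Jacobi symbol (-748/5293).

Reduce the numerator: -748 ≡ 4545 (mod 5293), so (-748/5293) = (4545/5293).
4545 ≡ 1 (mod 4), so quadratic reciprocity gives (4545/5293) = (5293/4545). Reduce: 5293 ≡ 748 (mod 4545). Now have (748/4545).
Factor out 2: 748 = 2^2·187. Since 4545 ≡ 1 (mod 8), (2/4545) = +1, and (2/4545)^2 = +1. Now have (187/4545).
4545 ≡ 1 (mod 4), so quadratic reciprocity gives (187/4545) = (4545/187). Reduce: 4545 ≡ 57 (mod 187). Now have (57/187).
57 ≡ 1 (mod 4), so quadratic reciprocity gives (57/187) = (187/57). Reduce: 187 ≡ 16 (mod 57). Now have (16/57).
Factor out 2: 16 = 2^4. Since 57 ≡ 1 (mod 8), (2/57) = +1, and (2/57)^4 = +1. Now have (1/57).
(1/57) = 1. Collecting the sign factors: 1.

1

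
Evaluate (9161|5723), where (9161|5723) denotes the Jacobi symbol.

Reduce the numerator: 9161 ≡ 3438 (mod 5723), so (9161|5723) = (3438|5723).
Factor out 2: 3438 = 2·1719. Since 5723 ≡ 3 (mod 8), (2|5723) = -1. Now have -(1719|5723).
Both 1719 ≡ 3 and 5723 ≡ 3 (mod 4), so reciprocity gives (1719|5723) = -(5723|1719). Reduce: 5723 ≡ 566 (mod 1719). Now have (566|1719).
Factor out 2: 566 = 2·283. Since 1719 ≡ 7 (mod 8), (2|1719) = +1. Now have (283|1719).
Both 283 ≡ 3 and 1719 ≡ 3 (mod 4), so reciprocity gives (283|1719) = -(1719|283). Reduce: 1719 ≡ 21 (mod 283). Now have -(21|283).
21 ≡ 1 (mod 4), so quadratic reciprocity gives (21|283) = (283|21). Reduce: 283 ≡ 10 (mod 21). Now have -(10|21).
Factor out 2: 10 = 2·5. Since 21 ≡ 5 (mod 8), (2|21) = -1. Now have (5|21).
5 ≡ 1 (mod 4), so quadratic reciprocity gives (5|21) = (21|5). Reduce: 21 ≡ 1 (mod 5). Now have (1|5).
(1|5) = 1. Collecting the sign factors: 1.

1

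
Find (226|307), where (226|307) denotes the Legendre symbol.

-1

Factor out 2: 226 = 2·113. Since 307 ≡ 3 (mod 8), (2|307) = -1. Now have -(113|307).
113 ≡ 1 (mod 4), so quadratic reciprocity gives (113|307) = (307|113). Reduce: 307 ≡ 81 (mod 113). Now have -(81|113).
81 ≡ 1 (mod 4), so quadratic reciprocity gives (81|113) = (113|81). Reduce: 113 ≡ 32 (mod 81). Now have -(32|81).
Factor out 2: 32 = 2^5. Since 81 ≡ 1 (mod 8), (2|81) = +1, and (2|81)^5 = +1. Now have -(1|81).
(1|81) = 1. Collecting the sign factors: -1.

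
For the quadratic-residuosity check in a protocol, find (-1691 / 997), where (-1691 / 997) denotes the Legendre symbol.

1

Reduce the numerator: -1691 ≡ 303 (mod 997), so (-1691 / 997) = (303 / 997).
997 ≡ 1 (mod 4), so quadratic reciprocity gives (303 / 997) = (997 / 303). Reduce: 997 ≡ 88 (mod 303). Now have (88 / 303).
Factor out 2: 88 = 2^3·11. Since 303 ≡ 7 (mod 8), (2 / 303) = +1, and (2 / 303)^3 = +1. Now have (11 / 303).
Both 11 ≡ 3 and 303 ≡ 3 (mod 4), so reciprocity gives (11 / 303) = -(303 / 11). Reduce: 303 ≡ 6 (mod 11). Now have -(6 / 11).
Factor out 2: 6 = 2·3. Since 11 ≡ 3 (mod 8), (2 / 11) = -1. Now have (3 / 11).
Both 3 ≡ 3 and 11 ≡ 3 (mod 4), so reciprocity gives (3 / 11) = -(11 / 3). Reduce: 11 ≡ 2 (mod 3). Now have -(2 / 3).
Factor out 2: 2 = 2. Since 3 ≡ 3 (mod 8), (2 / 3) = -1. Now have (1 / 3).
(1 / 3) = 1. Collecting the sign factors: 1.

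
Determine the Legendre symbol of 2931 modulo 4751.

1

(2931 / 4751)
  = -(4751 / 2931)    [QR: both ≡ 3 mod 4, sign flips]
  = -(1820 / 2931)    [4751 ≡ 1820 mod 2931]
  = -(455 / 2931)    [2931 ≡ 3 mod 8 ⇒ (2 / 2931)^2 = +1]
  = (2931 / 455)    [QR: both ≡ 3 mod 4, sign flips]
  = (201 / 455)    [2931 ≡ 201 mod 455]
  = (455 / 201)    [QR: 201 ≡ 1 mod 4, sign kept]
  = (53 / 201)    [455 ≡ 53 mod 201]
  = (201 / 53)    [QR: 53 ≡ 1 mod 4, sign kept]
  = (42 / 53)    [201 ≡ 42 mod 53]
  = -(21 / 53)    [53 ≡ 5 mod 8 ⇒ (2 / 53) = -1]
  = -(53 / 21)    [QR: 21 ≡ 1 mod 4, sign kept]
  = -(11 / 21)    [53 ≡ 11 mod 21]
  = -(21 / 11)    [QR: 21 ≡ 1 mod 4, sign kept]
  = -(10 / 11)    [21 ≡ 10 mod 11]
  = (5 / 11)    [11 ≡ 3 mod 8 ⇒ (2 / 11) = -1]
  = (11 / 5)    [QR: 5 ≡ 1 mod 4, sign kept]
  = (1 / 5)    [11 ≡ 1 mod 5]
  = 1    [(1 / 5) = 1]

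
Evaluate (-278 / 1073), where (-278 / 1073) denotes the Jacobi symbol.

1

(-278 / 1073)
  = (278 / 1073)    [1073 ≡ 1 mod 4 ⇒ (-1 / 1073) = +1]
  = (139 / 1073)    [1073 ≡ 1 mod 8 ⇒ (2 / 1073) = +1]
  = (1073 / 139)    [QR: 1073 ≡ 1 mod 4, sign kept]
  = (100 / 139)    [1073 ≡ 100 mod 139]
  = (25 / 139)    [139 ≡ 3 mod 8 ⇒ (2 / 139)^2 = +1]
  = (139 / 25)    [QR: 25 ≡ 1 mod 4, sign kept]
  = (14 / 25)    [139 ≡ 14 mod 25]
  = (7 / 25)    [25 ≡ 1 mod 8 ⇒ (2 / 25) = +1]
  = (25 / 7)    [QR: 25 ≡ 1 mod 4, sign kept]
  = (4 / 7)    [25 ≡ 4 mod 7]
  = (1 / 7)    [7 ≡ 7 mod 8 ⇒ (2 / 7)^2 = +1]
  = 1    [(1 / 7) = 1]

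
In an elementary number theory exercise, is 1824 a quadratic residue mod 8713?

yes

(1824/8713)
  = (57/8713)    [8713 ≡ 1 mod 8 ⇒ (2/8713)^5 = +1]
  = (8713/57)    [QR: 57 ≡ 1 mod 4, sign kept]
  = (49/57)    [8713 ≡ 49 mod 57]
  = (57/49)    [QR: 49 ≡ 1 mod 4, sign kept]
  = (8/49)    [57 ≡ 8 mod 49]
  = (1/49)    [49 ≡ 1 mod 8 ⇒ (2/49)^3 = +1]
  = 1    [(1/49) = 1]
(1824/8713) = 1, and 8713 is prime, so 1824 is a quadratic residue mod 8713.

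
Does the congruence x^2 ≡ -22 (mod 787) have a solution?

yes

Pull out -1: (-22/787) = (-1/787)·(22/787). Since 787 ≡ 3 (mod 4), (-1/787) = -1. Now have -(22/787).
Factor out 2: 22 = 2·11. Since 787 ≡ 3 (mod 8), (2/787) = -1. Now have (11/787).
Both 11 ≡ 3 and 787 ≡ 3 (mod 4), so reciprocity gives (11/787) = -(787/11). Reduce: 787 ≡ 6 (mod 11). Now have -(6/11).
Factor out 2: 6 = 2·3. Since 11 ≡ 3 (mod 8), (2/11) = -1. Now have (3/11).
Both 3 ≡ 3 and 11 ≡ 3 (mod 4), so reciprocity gives (3/11) = -(11/3). Reduce: 11 ≡ 2 (mod 3). Now have -(2/3).
Factor out 2: 2 = 2. Since 3 ≡ 3 (mod 8), (2/3) = -1. Now have (1/3).
(1/3) = 1. Collecting the sign factors: 1.
(-22/787) = 1, and 787 is prime, so -22 is a quadratic residue mod 787.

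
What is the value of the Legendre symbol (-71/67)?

-1

Pull out -1: (-71/67) = (-1/67)·(71/67). Since 67 ≡ 3 (mod 4), (-1/67) = -1. Now have -(71/67).
Reduce the numerator: 71 ≡ 4 (mod 67), so (71/67) = (4/67).
Factor out 2: 4 = 2^2. Since 67 ≡ 3 (mod 8), (2/67) = -1, and (2/67)^2 = +1. Now have -(1/67).
(1/67) = 1. Collecting the sign factors: -1.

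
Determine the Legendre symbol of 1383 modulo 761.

1

(1383/761)
  = (622/761)    [1383 ≡ 622 mod 761]
  = (311/761)    [761 ≡ 1 mod 8 ⇒ (2/761) = +1]
  = (761/311)    [QR: 761 ≡ 1 mod 4, sign kept]
  = (139/311)    [761 ≡ 139 mod 311]
  = -(311/139)    [QR: both ≡ 3 mod 4, sign flips]
  = -(33/139)    [311 ≡ 33 mod 139]
  = -(139/33)    [QR: 33 ≡ 1 mod 4, sign kept]
  = -(7/33)    [139 ≡ 7 mod 33]
  = -(33/7)    [QR: 33 ≡ 1 mod 4, sign kept]
  = -(5/7)    [33 ≡ 5 mod 7]
  = -(7/5)    [QR: 5 ≡ 1 mod 4, sign kept]
  = -(2/5)    [7 ≡ 2 mod 5]
  = (1/5)    [5 ≡ 5 mod 8 ⇒ (2/5) = -1]
  = 1    [(1/5) = 1]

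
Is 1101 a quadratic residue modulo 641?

(1101|641)
  = (460|641)    [1101 ≡ 460 mod 641]
  = (115|641)    [641 ≡ 1 mod 8 ⇒ (2|641)^2 = +1]
  = (641|115)    [QR: 641 ≡ 1 mod 4, sign kept]
  = (66|115)    [641 ≡ 66 mod 115]
  = -(33|115)    [115 ≡ 3 mod 8 ⇒ (2|115) = -1]
  = -(115|33)    [QR: 33 ≡ 1 mod 4, sign kept]
  = -(16|33)    [115 ≡ 16 mod 33]
  = -(1|33)    [33 ≡ 1 mod 8 ⇒ (2|33)^4 = +1]
  = -1    [(1|33) = 1]
(1101|641) = -1, and 641 is prime, so 1101 is not a quadratic residue mod 641.

no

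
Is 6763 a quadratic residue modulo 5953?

no

Reduce the numerator: 6763 ≡ 810 (mod 5953), so (6763/5953) = (810/5953).
Factor out 2: 810 = 2·405. Since 5953 ≡ 1 (mod 8), (2/5953) = +1. Now have (405/5953).
405 ≡ 1 (mod 4), so quadratic reciprocity gives (405/5953) = (5953/405). Reduce: 5953 ≡ 283 (mod 405). Now have (283/405).
405 ≡ 1 (mod 4), so quadratic reciprocity gives (283/405) = (405/283). Reduce: 405 ≡ 122 (mod 283). Now have (122/283).
Factor out 2: 122 = 2·61. Since 283 ≡ 3 (mod 8), (2/283) = -1. Now have -(61/283).
61 ≡ 1 (mod 4), so quadratic reciprocity gives (61/283) = (283/61). Reduce: 283 ≡ 39 (mod 61). Now have -(39/61).
61 ≡ 1 (mod 4), so quadratic reciprocity gives (39/61) = (61/39). Reduce: 61 ≡ 22 (mod 39). Now have -(22/39).
Factor out 2: 22 = 2·11. Since 39 ≡ 7 (mod 8), (2/39) = +1. Now have -(11/39).
Both 11 ≡ 3 and 39 ≡ 3 (mod 4), so reciprocity gives (11/39) = -(39/11). Reduce: 39 ≡ 6 (mod 11). Now have (6/11).
Factor out 2: 6 = 2·3. Since 11 ≡ 3 (mod 8), (2/11) = -1. Now have -(3/11).
Both 3 ≡ 3 and 11 ≡ 3 (mod 4), so reciprocity gives (3/11) = -(11/3). Reduce: 11 ≡ 2 (mod 3). Now have (2/3).
Factor out 2: 2 = 2. Since 3 ≡ 3 (mod 8), (2/3) = -1. Now have -(1/3).
(1/3) = 1. Collecting the sign factors: -1.
The Legendre symbol is -1, so x^2 ≡ 6763 (mod 5953) has no solution.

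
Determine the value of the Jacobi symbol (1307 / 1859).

(1307 / 1859)
  = -(1859 / 1307)    [QR: both ≡ 3 mod 4, sign flips]
  = -(552 / 1307)    [1859 ≡ 552 mod 1307]
  = (69 / 1307)    [1307 ≡ 3 mod 8 ⇒ (2 / 1307)^3 = -1]
  = (1307 / 69)    [QR: 69 ≡ 1 mod 4, sign kept]
  = (65 / 69)    [1307 ≡ 65 mod 69]
  = (69 / 65)    [QR: 65 ≡ 1 mod 4, sign kept]
  = (4 / 65)    [69 ≡ 4 mod 65]
  = (1 / 65)    [65 ≡ 1 mod 8 ⇒ (2 / 65)^2 = +1]
  = 1    [(1 / 65) = 1]

1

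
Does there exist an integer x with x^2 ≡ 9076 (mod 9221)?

yes

Factor out 2: 9076 = 2^2·2269. Since 9221 ≡ 5 (mod 8), (2/9221) = -1, and (2/9221)^2 = +1. Now have (2269/9221).
2269 ≡ 1 (mod 4), so quadratic reciprocity gives (2269/9221) = (9221/2269). Reduce: 9221 ≡ 145 (mod 2269). Now have (145/2269).
145 ≡ 1 (mod 4), so quadratic reciprocity gives (145/2269) = (2269/145). Reduce: 2269 ≡ 94 (mod 145). Now have (94/145).
Factor out 2: 94 = 2·47. Since 145 ≡ 1 (mod 8), (2/145) = +1. Now have (47/145).
145 ≡ 1 (mod 4), so quadratic reciprocity gives (47/145) = (145/47). Reduce: 145 ≡ 4 (mod 47). Now have (4/47).
Factor out 2: 4 = 2^2. Since 47 ≡ 7 (mod 8), (2/47) = +1, and (2/47)^2 = +1. Now have (1/47).
(1/47) = 1. Collecting the sign factors: 1.
(9076/9221) = 1, and 9221 is prime, so 9076 is a quadratic residue mod 9221.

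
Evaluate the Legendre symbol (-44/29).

(-44/29)
  = (44/29)    [29 ≡ 1 mod 4 ⇒ (-1/29) = +1]
  = (15/29)    [44 ≡ 15 mod 29]
  = (29/15)    [QR: 29 ≡ 1 mod 4, sign kept]
  = (14/15)    [29 ≡ 14 mod 15]
  = (7/15)    [15 ≡ 7 mod 8 ⇒ (2/15) = +1]
  = -(15/7)    [QR: both ≡ 3 mod 4, sign flips]
  = -(1/7)    [15 ≡ 1 mod 7]
  = -1    [(1/7) = 1]

-1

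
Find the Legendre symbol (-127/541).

Pull out -1: (-127/541) = (-1/541)·(127/541). Since 541 ≡ 1 (mod 4), (-1/541) = +1. Now have (127/541).
541 ≡ 1 (mod 4), so quadratic reciprocity gives (127/541) = (541/127). Reduce: 541 ≡ 33 (mod 127). Now have (33/127).
33 ≡ 1 (mod 4), so quadratic reciprocity gives (33/127) = (127/33). Reduce: 127 ≡ 28 (mod 33). Now have (28/33).
Factor out 2: 28 = 2^2·7. Since 33 ≡ 1 (mod 8), (2/33) = +1, and (2/33)^2 = +1. Now have (7/33).
33 ≡ 1 (mod 4), so quadratic reciprocity gives (7/33) = (33/7). Reduce: 33 ≡ 5 (mod 7). Now have (5/7).
5 ≡ 1 (mod 4), so quadratic reciprocity gives (5/7) = (7/5). Reduce: 7 ≡ 2 (mod 5). Now have (2/5).
Factor out 2: 2 = 2. Since 5 ≡ 5 (mod 8), (2/5) = -1. Now have -(1/5).
(1/5) = 1. Collecting the sign factors: -1.

-1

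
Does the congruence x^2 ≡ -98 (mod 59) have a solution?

yes

Pull out -1: (-98|59) = (-1|59)·(98|59). Since 59 ≡ 3 (mod 4), (-1|59) = -1. Now have -(98|59).
Reduce the numerator: 98 ≡ 39 (mod 59), so (98|59) = (39|59).
Both 39 ≡ 3 and 59 ≡ 3 (mod 4), so reciprocity gives (39|59) = -(59|39). Reduce: 59 ≡ 20 (mod 39). Now have (20|39).
Factor out 2: 20 = 2^2·5. Since 39 ≡ 7 (mod 8), (2|39) = +1, and (2|39)^2 = +1. Now have (5|39).
5 ≡ 1 (mod 4), so quadratic reciprocity gives (5|39) = (39|5). Reduce: 39 ≡ 4 (mod 5). Now have (4|5).
Factor out 2: 4 = 2^2. Since 5 ≡ 5 (mod 8), (2|5) = -1, and (2|5)^2 = +1. Now have (1|5).
(1|5) = 1. Collecting the sign factors: 1.
The Legendre symbol is 1, so x^2 ≡ -98 (mod 59) has solution.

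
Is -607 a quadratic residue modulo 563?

(-607/563)
  = -(607/563)    [563 ≡ 3 mod 4 ⇒ (-1/563) = -1]
  = -(44/563)    [607 ≡ 44 mod 563]
  = -(11/563)    [563 ≡ 3 mod 8 ⇒ (2/563)^2 = +1]
  = (563/11)    [QR: both ≡ 3 mod 4, sign flips]
  = (2/11)    [563 ≡ 2 mod 11]
  = -(1/11)    [11 ≡ 3 mod 8 ⇒ (2/11) = -1]
  = -1    [(1/11) = 1]
The Legendre symbol is -1, so x^2 ≡ -607 (mod 563) has no solution.

no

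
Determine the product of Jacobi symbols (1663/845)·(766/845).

By multiplicativity, (1663·766/845) = (1663/845)·(766/845).
First factor (1663/845):
Reduce the numerator: 1663 ≡ 818 (mod 845), so (1663/845) = (818/845).
Factor out 2: 818 = 2·409. Since 845 ≡ 5 (mod 8), (2/845) = -1. Now have -(409/845).
409 ≡ 1 (mod 4), so quadratic reciprocity gives (409/845) = (845/409). Reduce: 845 ≡ 27 (mod 409). Now have -(27/409).
409 ≡ 1 (mod 4), so quadratic reciprocity gives (27/409) = (409/27). Reduce: 409 ≡ 4 (mod 27). Now have -(4/27).
Factor out 2: 4 = 2^2. Since 27 ≡ 3 (mod 8), (2/27) = -1, and (2/27)^2 = +1. Now have -(1/27).
(1/27) = 1. Collecting the sign factors: -1.
Second factor (766/845):
Factor out 2: 766 = 2·383. Since 845 ≡ 5 (mod 8), (2/845) = -1. Now have -(383/845).
845 ≡ 1 (mod 4), so quadratic reciprocity gives (383/845) = (845/383). Reduce: 845 ≡ 79 (mod 383). Now have -(79/383).
Both 79 ≡ 3 and 383 ≡ 3 (mod 4), so reciprocity gives (79/383) = -(383/79). Reduce: 383 ≡ 67 (mod 79). Now have (67/79).
Both 67 ≡ 3 and 79 ≡ 3 (mod 4), so reciprocity gives (67/79) = -(79/67). Reduce: 79 ≡ 12 (mod 67). Now have -(12/67).
Factor out 2: 12 = 2^2·3. Since 67 ≡ 3 (mod 8), (2/67) = -1, and (2/67)^2 = +1. Now have -(3/67).
Both 3 ≡ 3 and 67 ≡ 3 (mod 4), so reciprocity gives (3/67) = -(67/3). Reduce: 67 ≡ 1 (mod 3). Now have (1/3).
(1/3) = 1. Collecting the sign factors: 1.
Product: (-1)·(1) = -1.

-1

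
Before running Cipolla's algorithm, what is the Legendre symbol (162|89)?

1

Reduce the numerator: 162 ≡ 73 (mod 89), so (162|89) = (73|89).
73 ≡ 1 (mod 4), so quadratic reciprocity gives (73|89) = (89|73). Reduce: 89 ≡ 16 (mod 73). Now have (16|73).
Factor out 2: 16 = 2^4. Since 73 ≡ 1 (mod 8), (2|73) = +1, and (2|73)^4 = +1. Now have (1|73).
(1|73) = 1. Collecting the sign factors: 1.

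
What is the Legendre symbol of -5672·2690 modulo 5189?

-1

By multiplicativity, (-5672·2690|5189) = (-5672|5189)·(2690|5189).
First factor (-5672|5189):
(-5672|5189)
  = (5672|5189)    [5189 ≡ 1 mod 4 ⇒ (-1|5189) = +1]
  = (483|5189)    [5672 ≡ 483 mod 5189]
  = (5189|483)    [QR: 5189 ≡ 1 mod 4, sign kept]
  = (359|483)    [5189 ≡ 359 mod 483]
  = -(483|359)    [QR: both ≡ 3 mod 4, sign flips]
  = -(124|359)    [483 ≡ 124 mod 359]
  = -(31|359)    [359 ≡ 7 mod 8 ⇒ (2|359)^2 = +1]
  = (359|31)    [QR: both ≡ 3 mod 4, sign flips]
  = (18|31)    [359 ≡ 18 mod 31]
  = (9|31)    [31 ≡ 7 mod 8 ⇒ (2|31) = +1]
  = (31|9)    [QR: 9 ≡ 1 mod 4, sign kept]
  = (4|9)    [31 ≡ 4 mod 9]
  = (1|9)    [9 ≡ 1 mod 8 ⇒ (2|9)^2 = +1]
  = 1    [(1|9) = 1]
Second factor (2690|5189):
(2690|5189)
  = -(1345|5189)    [5189 ≡ 5 mod 8 ⇒ (2|5189) = -1]
  = -(5189|1345)    [QR: 1345 ≡ 1 mod 4, sign kept]
  = -(1154|1345)    [5189 ≡ 1154 mod 1345]
  = -(577|1345)    [1345 ≡ 1 mod 8 ⇒ (2|1345) = +1]
  = -(1345|577)    [QR: 577 ≡ 1 mod 4, sign kept]
  = -(191|577)    [1345 ≡ 191 mod 577]
  = -(577|191)    [QR: 577 ≡ 1 mod 4, sign kept]
  = -(4|191)    [577 ≡ 4 mod 191]
  = -(1|191)    [191 ≡ 7 mod 8 ⇒ (2|191)^2 = +1]
  = -1    [(1|191) = 1]
Product: (1)·(-1) = -1.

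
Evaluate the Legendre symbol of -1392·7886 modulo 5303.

-1

By multiplicativity, (-1392·7886 / 5303) = (-1392 / 5303)·(7886 / 5303).
First factor (-1392 / 5303):
(-1392 / 5303)
  = -(1392 / 5303)    [5303 ≡ 3 mod 4 ⇒ (-1 / 5303) = -1]
  = -(87 / 5303)    [5303 ≡ 7 mod 8 ⇒ (2 / 5303)^4 = +1]
  = (5303 / 87)    [QR: both ≡ 3 mod 4, sign flips]
  = (83 / 87)    [5303 ≡ 83 mod 87]
  = -(87 / 83)    [QR: both ≡ 3 mod 4, sign flips]
  = -(4 / 83)    [87 ≡ 4 mod 83]
  = -(1 / 83)    [83 ≡ 3 mod 8 ⇒ (2 / 83)^2 = +1]
  = -1    [(1 / 83) = 1]
Second factor (7886 / 5303):
(7886 / 5303)
  = (2583 / 5303)    [7886 ≡ 2583 mod 5303]
  = -(5303 / 2583)    [QR: both ≡ 3 mod 4, sign flips]
  = -(137 / 2583)    [5303 ≡ 137 mod 2583]
  = -(2583 / 137)    [QR: 137 ≡ 1 mod 4, sign kept]
  = -(117 / 137)    [2583 ≡ 117 mod 137]
  = -(137 / 117)    [QR: 117 ≡ 1 mod 4, sign kept]
  = -(20 / 117)    [137 ≡ 20 mod 117]
  = -(5 / 117)    [117 ≡ 5 mod 8 ⇒ (2 / 117)^2 = +1]
  = -(117 / 5)    [QR: 5 ≡ 1 mod 4, sign kept]
  = -(2 / 5)    [117 ≡ 2 mod 5]
  = (1 / 5)    [5 ≡ 5 mod 8 ⇒ (2 / 5) = -1]
  = 1    [(1 / 5) = 1]
Product: (-1)·(1) = -1.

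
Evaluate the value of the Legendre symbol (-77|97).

Pull out -1: (-77|97) = (-1|97)·(77|97). Since 97 ≡ 1 (mod 4), (-1|97) = +1. Now have (77|97).
77 ≡ 1 (mod 4), so quadratic reciprocity gives (77|97) = (97|77). Reduce: 97 ≡ 20 (mod 77). Now have (20|77).
Factor out 2: 20 = 2^2·5. Since 77 ≡ 5 (mod 8), (2|77) = -1, and (2|77)^2 = +1. Now have (5|77).
5 ≡ 1 (mod 4), so quadratic reciprocity gives (5|77) = (77|5). Reduce: 77 ≡ 2 (mod 5). Now have (2|5).
Factor out 2: 2 = 2. Since 5 ≡ 5 (mod 8), (2|5) = -1. Now have -(1|5).
(1|5) = 1. Collecting the sign factors: -1.

-1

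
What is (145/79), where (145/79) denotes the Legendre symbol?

(145/79)
  = (66/79)    [145 ≡ 66 mod 79]
  = (33/79)    [79 ≡ 7 mod 8 ⇒ (2/79) = +1]
  = (79/33)    [QR: 33 ≡ 1 mod 4, sign kept]
  = (13/33)    [79 ≡ 13 mod 33]
  = (33/13)    [QR: 13 ≡ 1 mod 4, sign kept]
  = (7/13)    [33 ≡ 7 mod 13]
  = (13/7)    [QR: 13 ≡ 1 mod 4, sign kept]
  = (6/7)    [13 ≡ 6 mod 7]
  = (3/7)    [7 ≡ 7 mod 8 ⇒ (2/7) = +1]
  = -(7/3)    [QR: both ≡ 3 mod 4, sign flips]
  = -(1/3)    [7 ≡ 1 mod 3]
  = -1    [(1/3) = 1]

-1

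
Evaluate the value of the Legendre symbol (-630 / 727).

1

(-630 / 727)
  = -(630 / 727)    [727 ≡ 3 mod 4 ⇒ (-1 / 727) = -1]
  = -(315 / 727)    [727 ≡ 7 mod 8 ⇒ (2 / 727) = +1]
  = (727 / 315)    [QR: both ≡ 3 mod 4, sign flips]
  = (97 / 315)    [727 ≡ 97 mod 315]
  = (315 / 97)    [QR: 97 ≡ 1 mod 4, sign kept]
  = (24 / 97)    [315 ≡ 24 mod 97]
  = (3 / 97)    [97 ≡ 1 mod 8 ⇒ (2 / 97)^3 = +1]
  = (97 / 3)    [QR: 97 ≡ 1 mod 4, sign kept]
  = (1 / 3)    [97 ≡ 1 mod 3]
  = 1    [(1 / 3) = 1]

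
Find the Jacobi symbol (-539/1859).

(-539/1859)
  = -(539/1859)    [1859 ≡ 3 mod 4 ⇒ (-1/1859) = -1]
  = (1859/539)    [QR: both ≡ 3 mod 4, sign flips]
  = (242/539)    [1859 ≡ 242 mod 539]
  = -(121/539)    [539 ≡ 3 mod 8 ⇒ (2/539) = -1]
  = -(539/121)    [QR: 121 ≡ 1 mod 4, sign kept]
  = -(55/121)    [539 ≡ 55 mod 121]
  = -(121/55)    [QR: 121 ≡ 1 mod 4, sign kept]
  = -(11/55)    [121 ≡ 11 mod 55]
  = (55/11)    [QR: both ≡ 3 mod 4, sign flips]
  = (0/11)    [55 ≡ 0 mod 11]
  = 0    [numerator 0, gcd > 1]

0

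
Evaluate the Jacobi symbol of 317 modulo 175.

(317/175)
  = (142/175)    [317 ≡ 142 mod 175]
  = (71/175)    [175 ≡ 7 mod 8 ⇒ (2/175) = +1]
  = -(175/71)    [QR: both ≡ 3 mod 4, sign flips]
  = -(33/71)    [175 ≡ 33 mod 71]
  = -(71/33)    [QR: 33 ≡ 1 mod 4, sign kept]
  = -(5/33)    [71 ≡ 5 mod 33]
  = -(33/5)    [QR: 5 ≡ 1 mod 4, sign kept]
  = -(3/5)    [33 ≡ 3 mod 5]
  = -(5/3)    [QR: 5 ≡ 1 mod 4, sign kept]
  = -(2/3)    [5 ≡ 2 mod 3]
  = (1/3)    [3 ≡ 3 mod 8 ⇒ (2/3) = -1]
  = 1    [(1/3) = 1]

1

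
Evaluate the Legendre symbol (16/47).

1

(16/47)
  = (1/47)    [47 ≡ 7 mod 8 ⇒ (2/47)^4 = +1]
  = 1    [(1/47) = 1]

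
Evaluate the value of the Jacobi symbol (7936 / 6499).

-1

Reduce the numerator: 7936 ≡ 1437 (mod 6499), so (7936 / 6499) = (1437 / 6499).
1437 ≡ 1 (mod 4), so quadratic reciprocity gives (1437 / 6499) = (6499 / 1437). Reduce: 6499 ≡ 751 (mod 1437). Now have (751 / 1437).
1437 ≡ 1 (mod 4), so quadratic reciprocity gives (751 / 1437) = (1437 / 751). Reduce: 1437 ≡ 686 (mod 751). Now have (686 / 751).
Factor out 2: 686 = 2·343. Since 751 ≡ 7 (mod 8), (2 / 751) = +1. Now have (343 / 751).
Both 343 ≡ 3 and 751 ≡ 3 (mod 4), so reciprocity gives (343 / 751) = -(751 / 343). Reduce: 751 ≡ 65 (mod 343). Now have -(65 / 343).
65 ≡ 1 (mod 4), so quadratic reciprocity gives (65 / 343) = (343 / 65). Reduce: 343 ≡ 18 (mod 65). Now have -(18 / 65).
Factor out 2: 18 = 2·9. Since 65 ≡ 1 (mod 8), (2 / 65) = +1. Now have -(9 / 65).
9 ≡ 1 (mod 4), so quadratic reciprocity gives (9 / 65) = (65 / 9). Reduce: 65 ≡ 2 (mod 9). Now have -(2 / 9).
Factor out 2: 2 = 2. Since 9 ≡ 1 (mod 8), (2 / 9) = +1. Now have -(1 / 9).
(1 / 9) = 1. Collecting the sign factors: -1.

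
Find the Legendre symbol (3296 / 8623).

(3296 / 8623)
  = (103 / 8623)    [8623 ≡ 7 mod 8 ⇒ (2 / 8623)^5 = +1]
  = -(8623 / 103)    [QR: both ≡ 3 mod 4, sign flips]
  = -(74 / 103)    [8623 ≡ 74 mod 103]
  = -(37 / 103)    [103 ≡ 7 mod 8 ⇒ (2 / 103) = +1]
  = -(103 / 37)    [QR: 37 ≡ 1 mod 4, sign kept]
  = -(29 / 37)    [103 ≡ 29 mod 37]
  = -(37 / 29)    [QR: 29 ≡ 1 mod 4, sign kept]
  = -(8 / 29)    [37 ≡ 8 mod 29]
  = (1 / 29)    [29 ≡ 5 mod 8 ⇒ (2 / 29)^3 = -1]
  = 1    [(1 / 29) = 1]

1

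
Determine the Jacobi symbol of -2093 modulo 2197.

0

Reduce the numerator: -2093 ≡ 104 (mod 2197), so (-2093|2197) = (104|2197).
Factor out 2: 104 = 2^3·13. Since 2197 ≡ 5 (mod 8), (2|2197) = -1, and (2|2197)^3 = -1. Now have -(13|2197).
13 ≡ 1 (mod 4), so quadratic reciprocity gives (13|2197) = (2197|13). Reduce: 2197 ≡ 0 (mod 13). Now have -(0|13).
The numerator is now 0 with denominator 13 > 1: the symbol is 0.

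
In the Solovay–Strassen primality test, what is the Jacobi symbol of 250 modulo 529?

1

(250/529)
  = (125/529)    [529 ≡ 1 mod 8 ⇒ (2/529) = +1]
  = (529/125)    [QR: 125 ≡ 1 mod 4, sign kept]
  = (29/125)    [529 ≡ 29 mod 125]
  = (125/29)    [QR: 29 ≡ 1 mod 4, sign kept]
  = (9/29)    [125 ≡ 9 mod 29]
  = (29/9)    [QR: 9 ≡ 1 mod 4, sign kept]
  = (2/9)    [29 ≡ 2 mod 9]
  = (1/9)    [9 ≡ 1 mod 8 ⇒ (2/9) = +1]
  = 1    [(1/9) = 1]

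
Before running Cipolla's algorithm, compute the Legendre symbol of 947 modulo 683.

(947/683)
  = (264/683)    [947 ≡ 264 mod 683]
  = -(33/683)    [683 ≡ 3 mod 8 ⇒ (2/683)^3 = -1]
  = -(683/33)    [QR: 33 ≡ 1 mod 4, sign kept]
  = -(23/33)    [683 ≡ 23 mod 33]
  = -(33/23)    [QR: 33 ≡ 1 mod 4, sign kept]
  = -(10/23)    [33 ≡ 10 mod 23]
  = -(5/23)    [23 ≡ 7 mod 8 ⇒ (2/23) = +1]
  = -(23/5)    [QR: 5 ≡ 1 mod 4, sign kept]
  = -(3/5)    [23 ≡ 3 mod 5]
  = -(5/3)    [QR: 5 ≡ 1 mod 4, sign kept]
  = -(2/3)    [5 ≡ 2 mod 3]
  = (1/3)    [3 ≡ 3 mod 8 ⇒ (2/3) = -1]
  = 1    [(1/3) = 1]

1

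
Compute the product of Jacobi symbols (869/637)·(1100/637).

By multiplicativity, (869·1100/637) = (869/637)·(1100/637).
First factor (869/637):
Reduce the numerator: 869 ≡ 232 (mod 637), so (869/637) = (232/637).
Factor out 2: 232 = 2^3·29. Since 637 ≡ 5 (mod 8), (2/637) = -1, and (2/637)^3 = -1. Now have -(29/637).
29 ≡ 1 (mod 4), so quadratic reciprocity gives (29/637) = (637/29). Reduce: 637 ≡ 28 (mod 29). Now have -(28/29).
Factor out 2: 28 = 2^2·7. Since 29 ≡ 5 (mod 8), (2/29) = -1, and (2/29)^2 = +1. Now have -(7/29).
29 ≡ 1 (mod 4), so quadratic reciprocity gives (7/29) = (29/7). Reduce: 29 ≡ 1 (mod 7). Now have -(1/7).
(1/7) = 1. Collecting the sign factors: -1.
Second factor (1100/637):
Reduce the numerator: 1100 ≡ 463 (mod 637), so (1100/637) = (463/637).
637 ≡ 1 (mod 4), so quadratic reciprocity gives (463/637) = (637/463). Reduce: 637 ≡ 174 (mod 463). Now have (174/463).
Factor out 2: 174 = 2·87. Since 463 ≡ 7 (mod 8), (2/463) = +1. Now have (87/463).
Both 87 ≡ 3 and 463 ≡ 3 (mod 4), so reciprocity gives (87/463) = -(463/87). Reduce: 463 ≡ 28 (mod 87). Now have -(28/87).
Factor out 2: 28 = 2^2·7. Since 87 ≡ 7 (mod 8), (2/87) = +1, and (2/87)^2 = +1. Now have -(7/87).
Both 7 ≡ 3 and 87 ≡ 3 (mod 4), so reciprocity gives (7/87) = -(87/7). Reduce: 87 ≡ 3 (mod 7). Now have (3/7).
Both 3 ≡ 3 and 7 ≡ 3 (mod 4), so reciprocity gives (3/7) = -(7/3). Reduce: 7 ≡ 1 (mod 3). Now have -(1/3).
(1/3) = 1. Collecting the sign factors: -1.
Product: (-1)·(-1) = 1.

1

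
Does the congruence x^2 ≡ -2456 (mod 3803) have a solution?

no

Reduce the numerator: -2456 ≡ 1347 (mod 3803), so (-2456/3803) = (1347/3803).
Both 1347 ≡ 3 and 3803 ≡ 3 (mod 4), so reciprocity gives (1347/3803) = -(3803/1347). Reduce: 3803 ≡ 1109 (mod 1347). Now have -(1109/1347).
1109 ≡ 1 (mod 4), so quadratic reciprocity gives (1109/1347) = (1347/1109). Reduce: 1347 ≡ 238 (mod 1109). Now have -(238/1109).
Factor out 2: 238 = 2·119. Since 1109 ≡ 5 (mod 8), (2/1109) = -1. Now have (119/1109).
1109 ≡ 1 (mod 4), so quadratic reciprocity gives (119/1109) = (1109/119). Reduce: 1109 ≡ 38 (mod 119). Now have (38/119).
Factor out 2: 38 = 2·19. Since 119 ≡ 7 (mod 8), (2/119) = +1. Now have (19/119).
Both 19 ≡ 3 and 119 ≡ 3 (mod 4), so reciprocity gives (19/119) = -(119/19). Reduce: 119 ≡ 5 (mod 19). Now have -(5/19).
5 ≡ 1 (mod 4), so quadratic reciprocity gives (5/19) = (19/5). Reduce: 19 ≡ 4 (mod 5). Now have -(4/5).
Factor out 2: 4 = 2^2. Since 5 ≡ 5 (mod 8), (2/5) = -1, and (2/5)^2 = +1. Now have -(1/5).
(1/5) = 1. Collecting the sign factors: -1.
The Legendre symbol is -1, so x^2 ≡ -2456 (mod 3803) has no solution.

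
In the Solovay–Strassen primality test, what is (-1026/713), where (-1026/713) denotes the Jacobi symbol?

1

Reduce the numerator: -1026 ≡ 400 (mod 713), so (-1026/713) = (400/713).
Factor out 2: 400 = 2^4·25. Since 713 ≡ 1 (mod 8), (2/713) = +1, and (2/713)^4 = +1. Now have (25/713).
25 ≡ 1 (mod 4), so quadratic reciprocity gives (25/713) = (713/25). Reduce: 713 ≡ 13 (mod 25). Now have (13/25).
13 ≡ 1 (mod 4), so quadratic reciprocity gives (13/25) = (25/13). Reduce: 25 ≡ 12 (mod 13). Now have (12/13).
Factor out 2: 12 = 2^2·3. Since 13 ≡ 5 (mod 8), (2/13) = -1, and (2/13)^2 = +1. Now have (3/13).
13 ≡ 1 (mod 4), so quadratic reciprocity gives (3/13) = (13/3). Reduce: 13 ≡ 1 (mod 3). Now have (1/3).
(1/3) = 1. Collecting the sign factors: 1.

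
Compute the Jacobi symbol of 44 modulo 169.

Factor out 2: 44 = 2^2·11. Since 169 ≡ 1 (mod 8), (2|169) = +1, and (2|169)^2 = +1. Now have (11|169).
169 ≡ 1 (mod 4), so quadratic reciprocity gives (11|169) = (169|11). Reduce: 169 ≡ 4 (mod 11). Now have (4|11).
Factor out 2: 4 = 2^2. Since 11 ≡ 3 (mod 8), (2|11) = -1, and (2|11)^2 = +1. Now have (1|11).
(1|11) = 1. Collecting the sign factors: 1.

1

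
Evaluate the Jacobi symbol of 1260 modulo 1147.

(1260|1147)
  = (113|1147)    [1260 ≡ 113 mod 1147]
  = (1147|113)    [QR: 113 ≡ 1 mod 4, sign kept]
  = (17|113)    [1147 ≡ 17 mod 113]
  = (113|17)    [QR: 17 ≡ 1 mod 4, sign kept]
  = (11|17)    [113 ≡ 11 mod 17]
  = (17|11)    [QR: 17 ≡ 1 mod 4, sign kept]
  = (6|11)    [17 ≡ 6 mod 11]
  = -(3|11)    [11 ≡ 3 mod 8 ⇒ (2|11) = -1]
  = (11|3)    [QR: both ≡ 3 mod 4, sign flips]
  = (2|3)    [11 ≡ 2 mod 3]
  = -(1|3)    [3 ≡ 3 mod 8 ⇒ (2|3) = -1]
  = -1    [(1|3) = 1]

-1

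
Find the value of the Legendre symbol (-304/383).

Reduce the numerator: -304 ≡ 79 (mod 383), so (-304/383) = (79/383).
Both 79 ≡ 3 and 383 ≡ 3 (mod 4), so reciprocity gives (79/383) = -(383/79). Reduce: 383 ≡ 67 (mod 79). Now have -(67/79).
Both 67 ≡ 3 and 79 ≡ 3 (mod 4), so reciprocity gives (67/79) = -(79/67). Reduce: 79 ≡ 12 (mod 67). Now have (12/67).
Factor out 2: 12 = 2^2·3. Since 67 ≡ 3 (mod 8), (2/67) = -1, and (2/67)^2 = +1. Now have (3/67).
Both 3 ≡ 3 and 67 ≡ 3 (mod 4), so reciprocity gives (3/67) = -(67/3). Reduce: 67 ≡ 1 (mod 3). Now have -(1/3).
(1/3) = 1. Collecting the sign factors: -1.

-1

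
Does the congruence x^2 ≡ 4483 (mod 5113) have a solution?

(4483/5113)
  = (5113/4483)    [QR: 5113 ≡ 1 mod 4, sign kept]
  = (630/4483)    [5113 ≡ 630 mod 4483]
  = -(315/4483)    [4483 ≡ 3 mod 8 ⇒ (2/4483) = -1]
  = (4483/315)    [QR: both ≡ 3 mod 4, sign flips]
  = (73/315)    [4483 ≡ 73 mod 315]
  = (315/73)    [QR: 73 ≡ 1 mod 4, sign kept]
  = (23/73)    [315 ≡ 23 mod 73]
  = (73/23)    [QR: 73 ≡ 1 mod 4, sign kept]
  = (4/23)    [73 ≡ 4 mod 23]
  = (1/23)    [23 ≡ 7 mod 8 ⇒ (2/23)^2 = +1]
  = 1    [(1/23) = 1]
(4483/5113) = 1, and 5113 is prime, so 4483 is a quadratic residue mod 5113.

yes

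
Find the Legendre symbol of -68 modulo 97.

-1

(-68/97)
  = (29/97)    [-68 ≡ 29 mod 97]
  = (97/29)    [QR: 29 ≡ 1 mod 4, sign kept]
  = (10/29)    [97 ≡ 10 mod 29]
  = -(5/29)    [29 ≡ 5 mod 8 ⇒ (2/29) = -1]
  = -(29/5)    [QR: 5 ≡ 1 mod 4, sign kept]
  = -(4/5)    [29 ≡ 4 mod 5]
  = -(1/5)    [5 ≡ 5 mod 8 ⇒ (2/5)^2 = +1]
  = -1    [(1/5) = 1]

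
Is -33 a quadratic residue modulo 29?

yes

Reduce the numerator: -33 ≡ 25 (mod 29), so (-33/29) = (25/29).
25 ≡ 1 (mod 4), so quadratic reciprocity gives (25/29) = (29/25). Reduce: 29 ≡ 4 (mod 25). Now have (4/25).
Factor out 2: 4 = 2^2. Since 25 ≡ 1 (mod 8), (2/25) = +1, and (2/25)^2 = +1. Now have (1/25).
(1/25) = 1. Collecting the sign factors: 1.
The Legendre symbol is 1, so x^2 ≡ -33 (mod 29) has solution.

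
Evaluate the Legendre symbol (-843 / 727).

Pull out -1: (-843 / 727) = (-1 / 727)·(843 / 727). Since 727 ≡ 3 (mod 4), (-1 / 727) = -1. Now have -(843 / 727).
Reduce the numerator: 843 ≡ 116 (mod 727), so (843 / 727) = (116 / 727).
Factor out 2: 116 = 2^2·29. Since 727 ≡ 7 (mod 8), (2 / 727) = +1, and (2 / 727)^2 = +1. Now have -(29 / 727).
29 ≡ 1 (mod 4), so quadratic reciprocity gives (29 / 727) = (727 / 29). Reduce: 727 ≡ 2 (mod 29). Now have -(2 / 29).
Factor out 2: 2 = 2. Since 29 ≡ 5 (mod 8), (2 / 29) = -1. Now have (1 / 29).
(1 / 29) = 1. Collecting the sign factors: 1.

1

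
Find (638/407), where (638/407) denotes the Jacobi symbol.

(638/407)
  = (231/407)    [638 ≡ 231 mod 407]
  = -(407/231)    [QR: both ≡ 3 mod 4, sign flips]
  = -(176/231)    [407 ≡ 176 mod 231]
  = -(11/231)    [231 ≡ 7 mod 8 ⇒ (2/231)^4 = +1]
  = (231/11)    [QR: both ≡ 3 mod 4, sign flips]
  = (0/11)    [231 ≡ 0 mod 11]
  = 0    [numerator 0, gcd > 1]

0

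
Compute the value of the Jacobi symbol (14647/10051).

1

Reduce the numerator: 14647 ≡ 4596 (mod 10051), so (14647/10051) = (4596/10051).
Factor out 2: 4596 = 2^2·1149. Since 10051 ≡ 3 (mod 8), (2/10051) = -1, and (2/10051)^2 = +1. Now have (1149/10051).
1149 ≡ 1 (mod 4), so quadratic reciprocity gives (1149/10051) = (10051/1149). Reduce: 10051 ≡ 859 (mod 1149). Now have (859/1149).
1149 ≡ 1 (mod 4), so quadratic reciprocity gives (859/1149) = (1149/859). Reduce: 1149 ≡ 290 (mod 859). Now have (290/859).
Factor out 2: 290 = 2·145. Since 859 ≡ 3 (mod 8), (2/859) = -1. Now have -(145/859).
145 ≡ 1 (mod 4), so quadratic reciprocity gives (145/859) = (859/145). Reduce: 859 ≡ 134 (mod 145). Now have -(134/145).
Factor out 2: 134 = 2·67. Since 145 ≡ 1 (mod 8), (2/145) = +1. Now have -(67/145).
145 ≡ 1 (mod 4), so quadratic reciprocity gives (67/145) = (145/67). Reduce: 145 ≡ 11 (mod 67). Now have -(11/67).
Both 11 ≡ 3 and 67 ≡ 3 (mod 4), so reciprocity gives (11/67) = -(67/11). Reduce: 67 ≡ 1 (mod 11). Now have (1/11).
(1/11) = 1. Collecting the sign factors: 1.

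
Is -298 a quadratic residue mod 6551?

Pull out -1: (-298/6551) = (-1/6551)·(298/6551). Since 6551 ≡ 3 (mod 4), (-1/6551) = -1. Now have -(298/6551).
Factor out 2: 298 = 2·149. Since 6551 ≡ 7 (mod 8), (2/6551) = +1. Now have -(149/6551).
149 ≡ 1 (mod 4), so quadratic reciprocity gives (149/6551) = (6551/149). Reduce: 6551 ≡ 144 (mod 149). Now have -(144/149).
Factor out 2: 144 = 2^4·9. Since 149 ≡ 5 (mod 8), (2/149) = -1, and (2/149)^4 = +1. Now have -(9/149).
9 ≡ 1 (mod 4), so quadratic reciprocity gives (9/149) = (149/9). Reduce: 149 ≡ 5 (mod 9). Now have -(5/9).
5 ≡ 1 (mod 4), so quadratic reciprocity gives (5/9) = (9/5). Reduce: 9 ≡ 4 (mod 5). Now have -(4/5).
Factor out 2: 4 = 2^2. Since 5 ≡ 5 (mod 8), (2/5) = -1, and (2/5)^2 = +1. Now have -(1/5).
(1/5) = 1. Collecting the sign factors: -1.
The Legendre symbol is -1, so x^2 ≡ -298 (mod 6551) has no solution.

no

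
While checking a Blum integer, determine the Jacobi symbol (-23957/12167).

1

Reduce the numerator: -23957 ≡ 377 (mod 12167), so (-23957/12167) = (377/12167).
377 ≡ 1 (mod 4), so quadratic reciprocity gives (377/12167) = (12167/377). Reduce: 12167 ≡ 103 (mod 377). Now have (103/377).
377 ≡ 1 (mod 4), so quadratic reciprocity gives (103/377) = (377/103). Reduce: 377 ≡ 68 (mod 103). Now have (68/103).
Factor out 2: 68 = 2^2·17. Since 103 ≡ 7 (mod 8), (2/103) = +1, and (2/103)^2 = +1. Now have (17/103).
17 ≡ 1 (mod 4), so quadratic reciprocity gives (17/103) = (103/17). Reduce: 103 ≡ 1 (mod 17). Now have (1/17).
(1/17) = 1. Collecting the sign factors: 1.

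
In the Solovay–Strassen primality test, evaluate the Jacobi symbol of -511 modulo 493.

-1

Reduce the numerator: -511 ≡ 475 (mod 493), so (-511/493) = (475/493).
493 ≡ 1 (mod 4), so quadratic reciprocity gives (475/493) = (493/475). Reduce: 493 ≡ 18 (mod 475). Now have (18/475).
Factor out 2: 18 = 2·9. Since 475 ≡ 3 (mod 8), (2/475) = -1. Now have -(9/475).
9 ≡ 1 (mod 4), so quadratic reciprocity gives (9/475) = (475/9). Reduce: 475 ≡ 7 (mod 9). Now have -(7/9).
9 ≡ 1 (mod 4), so quadratic reciprocity gives (7/9) = (9/7). Reduce: 9 ≡ 2 (mod 7). Now have -(2/7).
Factor out 2: 2 = 2. Since 7 ≡ 7 (mod 8), (2/7) = +1. Now have -(1/7).
(1/7) = 1. Collecting the sign factors: -1.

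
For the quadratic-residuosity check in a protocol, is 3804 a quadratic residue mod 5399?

yes

Factor out 2: 3804 = 2^2·951. Since 5399 ≡ 7 (mod 8), (2|5399) = +1, and (2|5399)^2 = +1. Now have (951|5399).
Both 951 ≡ 3 and 5399 ≡ 3 (mod 4), so reciprocity gives (951|5399) = -(5399|951). Reduce: 5399 ≡ 644 (mod 951). Now have -(644|951).
Factor out 2: 644 = 2^2·161. Since 951 ≡ 7 (mod 8), (2|951) = +1, and (2|951)^2 = +1. Now have -(161|951).
161 ≡ 1 (mod 4), so quadratic reciprocity gives (161|951) = (951|161). Reduce: 951 ≡ 146 (mod 161). Now have -(146|161).
Factor out 2: 146 = 2·73. Since 161 ≡ 1 (mod 8), (2|161) = +1. Now have -(73|161).
73 ≡ 1 (mod 4), so quadratic reciprocity gives (73|161) = (161|73). Reduce: 161 ≡ 15 (mod 73). Now have -(15|73).
73 ≡ 1 (mod 4), so quadratic reciprocity gives (15|73) = (73|15). Reduce: 73 ≡ 13 (mod 15). Now have -(13|15).
13 ≡ 1 (mod 4), so quadratic reciprocity gives (13|15) = (15|13). Reduce: 15 ≡ 2 (mod 13). Now have -(2|13).
Factor out 2: 2 = 2. Since 13 ≡ 5 (mod 8), (2|13) = -1. Now have (1|13).
(1|13) = 1. Collecting the sign factors: 1.
The Legendre symbol is 1, so x^2 ≡ 3804 (mod 5399) has solution.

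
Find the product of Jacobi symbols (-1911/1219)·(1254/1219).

-1

By multiplicativity, (-1911·1254/1219) = (-1911/1219)·(1254/1219).
First factor (-1911/1219):
Reduce the numerator: -1911 ≡ 527 (mod 1219), so (-1911/1219) = (527/1219).
Both 527 ≡ 3 and 1219 ≡ 3 (mod 4), so reciprocity gives (527/1219) = -(1219/527). Reduce: 1219 ≡ 165 (mod 527). Now have -(165/527).
165 ≡ 1 (mod 4), so quadratic reciprocity gives (165/527) = (527/165). Reduce: 527 ≡ 32 (mod 165). Now have -(32/165).
Factor out 2: 32 = 2^5. Since 165 ≡ 5 (mod 8), (2/165) = -1, and (2/165)^5 = -1. Now have (1/165).
(1/165) = 1. Collecting the sign factors: 1.
Second factor (1254/1219):
Reduce the numerator: 1254 ≡ 35 (mod 1219), so (1254/1219) = (35/1219).
Both 35 ≡ 3 and 1219 ≡ 3 (mod 4), so reciprocity gives (35/1219) = -(1219/35). Reduce: 1219 ≡ 29 (mod 35). Now have -(29/35).
29 ≡ 1 (mod 4), so quadratic reciprocity gives (29/35) = (35/29). Reduce: 35 ≡ 6 (mod 29). Now have -(6/29).
Factor out 2: 6 = 2·3. Since 29 ≡ 5 (mod 8), (2/29) = -1. Now have (3/29).
29 ≡ 1 (mod 4), so quadratic reciprocity gives (3/29) = (29/3). Reduce: 29 ≡ 2 (mod 3). Now have (2/3).
Factor out 2: 2 = 2. Since 3 ≡ 3 (mod 8), (2/3) = -1. Now have -(1/3).
(1/3) = 1. Collecting the sign factors: -1.
Product: (1)·(-1) = -1.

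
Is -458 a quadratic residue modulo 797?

yes

(-458/797)
  = (458/797)    [797 ≡ 1 mod 4 ⇒ (-1/797) = +1]
  = -(229/797)    [797 ≡ 5 mod 8 ⇒ (2/797) = -1]
  = -(797/229)    [QR: 229 ≡ 1 mod 4, sign kept]
  = -(110/229)    [797 ≡ 110 mod 229]
  = (55/229)    [229 ≡ 5 mod 8 ⇒ (2/229) = -1]
  = (229/55)    [QR: 229 ≡ 1 mod 4, sign kept]
  = (9/55)    [229 ≡ 9 mod 55]
  = (55/9)    [QR: 9 ≡ 1 mod 4, sign kept]
  = (1/9)    [55 ≡ 1 mod 9]
  = 1    [(1/9) = 1]
(-458/797) = 1, and 797 is prime, so -458 is a quadratic residue mod 797.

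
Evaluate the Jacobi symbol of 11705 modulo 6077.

Reduce the numerator: 11705 ≡ 5628 (mod 6077), so (11705 / 6077) = (5628 / 6077).
Factor out 2: 5628 = 2^2·1407. Since 6077 ≡ 5 (mod 8), (2 / 6077) = -1, and (2 / 6077)^2 = +1. Now have (1407 / 6077).
6077 ≡ 1 (mod 4), so quadratic reciprocity gives (1407 / 6077) = (6077 / 1407). Reduce: 6077 ≡ 449 (mod 1407). Now have (449 / 1407).
449 ≡ 1 (mod 4), so quadratic reciprocity gives (449 / 1407) = (1407 / 449). Reduce: 1407 ≡ 60 (mod 449). Now have (60 / 449).
Factor out 2: 60 = 2^2·15. Since 449 ≡ 1 (mod 8), (2 / 449) = +1, and (2 / 449)^2 = +1. Now have (15 / 449).
449 ≡ 1 (mod 4), so quadratic reciprocity gives (15 / 449) = (449 / 15). Reduce: 449 ≡ 14 (mod 15). Now have (14 / 15).
Factor out 2: 14 = 2·7. Since 15 ≡ 7 (mod 8), (2 / 15) = +1. Now have (7 / 15).
Both 7 ≡ 3 and 15 ≡ 3 (mod 4), so reciprocity gives (7 / 15) = -(15 / 7). Reduce: 15 ≡ 1 (mod 7). Now have -(1 / 7).
(1 / 7) = 1. Collecting the sign factors: -1.

-1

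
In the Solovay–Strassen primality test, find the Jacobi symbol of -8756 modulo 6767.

1

Reduce the numerator: -8756 ≡ 4778 (mod 6767), so (-8756/6767) = (4778/6767).
Factor out 2: 4778 = 2·2389. Since 6767 ≡ 7 (mod 8), (2/6767) = +1. Now have (2389/6767).
2389 ≡ 1 (mod 4), so quadratic reciprocity gives (2389/6767) = (6767/2389). Reduce: 6767 ≡ 1989 (mod 2389). Now have (1989/2389).
1989 ≡ 1 (mod 4), so quadratic reciprocity gives (1989/2389) = (2389/1989). Reduce: 2389 ≡ 400 (mod 1989). Now have (400/1989).
Factor out 2: 400 = 2^4·25. Since 1989 ≡ 5 (mod 8), (2/1989) = -1, and (2/1989)^4 = +1. Now have (25/1989).
25 ≡ 1 (mod 4), so quadratic reciprocity gives (25/1989) = (1989/25). Reduce: 1989 ≡ 14 (mod 25). Now have (14/25).
Factor out 2: 14 = 2·7. Since 25 ≡ 1 (mod 8), (2/25) = +1. Now have (7/25).
25 ≡ 1 (mod 4), so quadratic reciprocity gives (7/25) = (25/7). Reduce: 25 ≡ 4 (mod 7). Now have (4/7).
Factor out 2: 4 = 2^2. Since 7 ≡ 7 (mod 8), (2/7) = +1, and (2/7)^2 = +1. Now have (1/7).
(1/7) = 1. Collecting the sign factors: 1.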